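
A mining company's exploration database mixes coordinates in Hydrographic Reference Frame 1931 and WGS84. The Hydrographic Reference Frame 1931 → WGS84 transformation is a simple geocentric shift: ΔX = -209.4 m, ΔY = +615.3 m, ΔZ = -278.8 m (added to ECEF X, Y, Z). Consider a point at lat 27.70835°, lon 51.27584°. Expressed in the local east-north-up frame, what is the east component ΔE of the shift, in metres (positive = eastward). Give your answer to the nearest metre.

ΔE = 548 m

At φ = 27.70835°, λ = 51.27584°: sin φ = 0.464971, cos φ = 0.885326, sin λ = 0.780167, cos λ = 0.625572.
ΔE = −sin λ·ΔX + cos λ·ΔY = −(0.780167)·(-209.4) + (0.625572)·(615.3) = 548.28 m.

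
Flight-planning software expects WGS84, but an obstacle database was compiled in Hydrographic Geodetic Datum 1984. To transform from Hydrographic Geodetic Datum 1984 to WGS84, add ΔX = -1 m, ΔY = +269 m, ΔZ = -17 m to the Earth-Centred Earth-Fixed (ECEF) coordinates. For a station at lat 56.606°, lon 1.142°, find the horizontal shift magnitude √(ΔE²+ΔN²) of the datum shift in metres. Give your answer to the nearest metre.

269 m

The local east axis at (φ, λ) is (−sin λ, cos λ, 0), so ΔE = −sin(1.142°)·(-1) + cos(1.142°)·269 = 268.97 m.
The local north axis is (−sin φ cos λ, −sin φ sin λ, cos φ), giving ΔN = 0.835 − 4.476 − 9.357 = -13.00 m.
Horizontal magnitude = √(ΔE² + ΔN²) = √(268.97² + (-13.00)²) = 269.28 m.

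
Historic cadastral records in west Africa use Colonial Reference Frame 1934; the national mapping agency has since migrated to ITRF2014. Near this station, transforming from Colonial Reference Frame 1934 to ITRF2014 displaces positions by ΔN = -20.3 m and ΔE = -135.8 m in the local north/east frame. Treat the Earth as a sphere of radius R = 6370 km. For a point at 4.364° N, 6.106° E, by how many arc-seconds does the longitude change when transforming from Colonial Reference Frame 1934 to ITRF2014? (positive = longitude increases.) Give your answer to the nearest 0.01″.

At latitude 4.364°, cos φ = 0.997101.
One radian of longitude at latitude φ spans R cos φ, so Δλ = ΔE / (R cos φ) = -135.8 / (6370000 × 0.997101) = -2.1381e-05 rad = -4.410″.

Δλ = -4.41″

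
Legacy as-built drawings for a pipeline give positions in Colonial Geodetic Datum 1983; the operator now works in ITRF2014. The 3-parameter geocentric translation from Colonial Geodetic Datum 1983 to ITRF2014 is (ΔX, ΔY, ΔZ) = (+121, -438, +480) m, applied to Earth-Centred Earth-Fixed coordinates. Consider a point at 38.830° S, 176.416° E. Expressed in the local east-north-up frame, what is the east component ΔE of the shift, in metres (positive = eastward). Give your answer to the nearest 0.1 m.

At φ = -38.830°, λ = 176.416°: sin φ = -0.627012, cos φ = 0.779010, sin λ = 0.062512, cos λ = -0.998044.
ΔE = −sin λ·ΔX + cos λ·ΔY = −(0.062512)·(121) + (-0.998044)·(-438) = 429.58 m.

ΔE = 429.6 m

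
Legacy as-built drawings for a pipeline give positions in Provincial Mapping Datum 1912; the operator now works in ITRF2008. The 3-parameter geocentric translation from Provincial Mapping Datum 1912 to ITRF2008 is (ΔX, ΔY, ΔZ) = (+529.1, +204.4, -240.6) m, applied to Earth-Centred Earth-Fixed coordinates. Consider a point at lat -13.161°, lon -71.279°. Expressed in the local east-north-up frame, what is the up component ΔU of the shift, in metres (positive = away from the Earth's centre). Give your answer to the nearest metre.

ΔU = 32 m

At φ = -13.161°, λ = -71.279°: sin φ = -0.227688, cos φ = 0.973734, sin λ = -0.947093, cos λ = 0.320960.
ΔU = cos φ cos λ·ΔX + cos φ sin λ·ΔY + sin φ·ΔZ = (0.973734)(0.320960)(529.1) + (0.973734)(-0.947093)(204.4) + (-0.227688)(-240.6) = 31.64 m.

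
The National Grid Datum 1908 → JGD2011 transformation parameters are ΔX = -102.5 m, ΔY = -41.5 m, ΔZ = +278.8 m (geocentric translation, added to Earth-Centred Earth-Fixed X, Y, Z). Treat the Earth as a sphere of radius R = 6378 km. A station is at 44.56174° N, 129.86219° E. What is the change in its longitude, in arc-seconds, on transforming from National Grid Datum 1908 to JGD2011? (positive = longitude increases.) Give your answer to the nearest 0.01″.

Δλ = 4.78″

sin φ = 0.701677, cos φ = 0.712495, sin λ = 0.767588, cos λ = -0.640943.
East component: ΔE = −sin λ·ΔX + cos λ·ΔY = −(0.767588)(-102.5) + (-0.640943)(-41.5) = 105.28 m.
1° of latitude spans πR/180 = 111317 m; at latitude φ, 1° of longitude spans that × cos φ = 79312.9 m, so Δλ = 105.28 / 79312.9 × 3600 = 4.779″.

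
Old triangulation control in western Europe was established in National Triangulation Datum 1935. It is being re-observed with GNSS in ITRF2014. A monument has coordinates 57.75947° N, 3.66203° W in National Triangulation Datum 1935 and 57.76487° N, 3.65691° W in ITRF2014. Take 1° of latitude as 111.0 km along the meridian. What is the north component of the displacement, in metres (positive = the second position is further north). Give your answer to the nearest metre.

Δφ = 57.76487° − 57.75947° = +0.00540°; Δλ = -3.65691° − -3.66203° = +0.00512°.
ΔN = Δφ × 111000 = 599.4 m; ΔE = Δλ × 111000 × cos(57.75947°) = +0.00512 × 111000 × 0.533475 = 303.2 m.

ΔN = 599 m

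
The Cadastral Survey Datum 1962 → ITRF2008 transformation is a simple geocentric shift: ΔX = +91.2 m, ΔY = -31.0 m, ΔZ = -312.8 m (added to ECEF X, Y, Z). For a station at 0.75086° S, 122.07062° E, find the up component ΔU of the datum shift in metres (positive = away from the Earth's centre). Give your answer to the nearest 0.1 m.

The local up (radial) axis is (cos φ cos λ, cos φ sin λ, sin φ), giving ΔU = -48.420 − 26.267 + 4.099 = -70.59 m.

ΔU = -70.6 m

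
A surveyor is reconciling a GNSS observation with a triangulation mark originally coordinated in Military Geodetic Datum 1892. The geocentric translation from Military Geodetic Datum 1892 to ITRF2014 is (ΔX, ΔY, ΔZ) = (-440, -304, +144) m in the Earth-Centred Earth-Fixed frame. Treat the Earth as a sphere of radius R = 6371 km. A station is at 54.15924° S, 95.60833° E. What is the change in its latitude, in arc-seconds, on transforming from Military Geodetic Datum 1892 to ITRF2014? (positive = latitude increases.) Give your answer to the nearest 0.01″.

sin φ = -0.810647, cos φ = 0.585535, sin λ = 0.995213, cos λ = -0.097728.
North component: ΔN = −sin φ cos λ·ΔX − sin φ sin λ·ΔY + cos φ·ΔZ = −(-0.810647)(-0.097728)(-440) − (-0.810647)(0.995213)(-304) + (0.585535)(144) = -126.08 m.
1° of latitude spans πR/180 = 111195 m, so Δφ = -126.08 / 111195 × 3600 = -4.082″.

Δφ = -4.08″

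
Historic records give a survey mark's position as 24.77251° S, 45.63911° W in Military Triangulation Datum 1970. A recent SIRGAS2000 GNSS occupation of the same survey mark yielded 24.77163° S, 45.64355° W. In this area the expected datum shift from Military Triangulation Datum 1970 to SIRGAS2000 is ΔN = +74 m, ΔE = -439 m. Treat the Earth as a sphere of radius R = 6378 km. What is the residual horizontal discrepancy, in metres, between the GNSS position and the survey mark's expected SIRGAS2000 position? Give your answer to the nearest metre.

26 m

Observed coordinate differences: Δφ = +0.00088°, Δλ = -0.00444°.
Converting to metres (1° lat = 111317 m, cos φ = 0.907979): observed ΔN = 98.0 m, observed ΔE = -448.8 m.
Subtracting the expected shift leaves a residual of 98.0 − (74) = 24.0 m north and -448.8 − (-439) = -9.8 m east.
Residual distance = √(24.0² + (-9.8)²) = 25.9 m.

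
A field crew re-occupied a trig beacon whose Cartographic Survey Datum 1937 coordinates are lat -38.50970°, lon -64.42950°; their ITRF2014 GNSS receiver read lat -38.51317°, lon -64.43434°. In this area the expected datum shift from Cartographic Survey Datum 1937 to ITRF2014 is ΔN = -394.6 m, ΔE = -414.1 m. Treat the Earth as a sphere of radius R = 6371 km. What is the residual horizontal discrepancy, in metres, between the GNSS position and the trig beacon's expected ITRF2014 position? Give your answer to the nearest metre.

Observed coordinate differences: Δφ = -0.00347°, Δλ = -0.00484°.
Converting to metres (1° lat = 111195 m, cos φ = 0.782503): observed ΔN = -385.8 m, observed ΔE = -421.1 m.
Subtracting the expected shift leaves a residual of -385.8 − (-394.6) = 8.8 m north and -421.1 − (-414.1) = -7.0 m east.
Residual distance = √(8.8² + (-7.0)²) = 11.2 m.

11 m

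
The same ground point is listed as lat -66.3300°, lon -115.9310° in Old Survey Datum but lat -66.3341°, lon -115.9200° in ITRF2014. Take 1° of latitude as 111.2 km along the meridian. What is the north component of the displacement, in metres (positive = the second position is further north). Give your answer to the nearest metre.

Δφ = -66.3341° − -66.3300° = -0.0041°; Δλ = -115.9200° − -115.9310° = +0.0110°.
ΔN = Δφ × 111200 = -455.9 m; ΔE = Δλ × 111200 × cos(-66.3300°) = +0.0110 × 111200 × 0.401468 = 491.1 m.

ΔN = -456 m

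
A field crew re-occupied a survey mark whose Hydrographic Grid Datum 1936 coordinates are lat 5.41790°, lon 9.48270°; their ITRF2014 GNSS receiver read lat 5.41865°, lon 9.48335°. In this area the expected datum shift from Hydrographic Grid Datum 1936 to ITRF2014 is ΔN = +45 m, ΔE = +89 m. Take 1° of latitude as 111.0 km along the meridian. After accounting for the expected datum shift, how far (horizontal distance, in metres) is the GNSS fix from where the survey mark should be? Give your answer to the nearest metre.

Observed coordinate differences: Δφ = +0.00075°, Δλ = +0.00065°.
Converting to metres (1° lat = 111000 m, cos φ = 0.995533): observed ΔN = 83.3 m, observed ΔE = 71.8 m.
Subtracting the expected shift leaves a residual of 83.3 − (45) = 38.3 m north and 71.8 − (89) = -17.2 m east.
Residual distance = √(38.3² + (-17.2)²) = 41.9 m.

42 m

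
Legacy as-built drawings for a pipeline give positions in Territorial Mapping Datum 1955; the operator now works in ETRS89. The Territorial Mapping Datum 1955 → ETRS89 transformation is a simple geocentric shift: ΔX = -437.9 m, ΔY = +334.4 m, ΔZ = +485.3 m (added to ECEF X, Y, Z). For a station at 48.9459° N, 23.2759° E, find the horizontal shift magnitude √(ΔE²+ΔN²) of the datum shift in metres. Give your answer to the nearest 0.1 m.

709.6 m

At φ = 48.9459°, λ = 23.2759°: sin φ = 0.754090, cos φ = 0.656771, sin λ = 0.395159, cos λ = 0.918613.
ΔE = −sin λ·ΔX + cos λ·ΔY = −(0.395159)·(-437.9) + (0.918613)·(334.4) = 480.22 m.
ΔN = −sin φ cos λ·ΔX − sin φ sin λ·ΔY + cos φ·ΔZ = −(0.754090)(0.918613)(-437.9) − (0.754090)(0.395159)(334.4) + (0.656771)(485.3) = 522.43 m.
Horizontal magnitude = √(ΔE² + ΔN²) = √(480.22² + 522.43²) = 709.61 m.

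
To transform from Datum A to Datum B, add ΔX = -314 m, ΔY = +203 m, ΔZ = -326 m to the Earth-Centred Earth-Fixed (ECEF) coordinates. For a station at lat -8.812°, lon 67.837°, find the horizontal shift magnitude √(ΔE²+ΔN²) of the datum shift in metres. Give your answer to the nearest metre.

482 m

At φ = -8.812°, λ = 67.837°: sin φ = -0.153193, cos φ = 0.988196, sin λ = 0.926114, cos λ = 0.377243.
ΔE = −sin λ·ΔX + cos λ·ΔY = −(0.926114)·(-314) + (0.377243)·(203) = 367.38 m.
ΔN = −sin φ cos λ·ΔX − sin φ sin λ·ΔY + cos φ·ΔZ = −(-0.153193)(0.377243)(-314) − (-0.153193)(0.926114)(203) + (0.988196)(-326) = -311.50 m.
Horizontal magnitude = √(ΔE² + ΔN²) = √(367.38² + (-311.50)²) = 481.66 m.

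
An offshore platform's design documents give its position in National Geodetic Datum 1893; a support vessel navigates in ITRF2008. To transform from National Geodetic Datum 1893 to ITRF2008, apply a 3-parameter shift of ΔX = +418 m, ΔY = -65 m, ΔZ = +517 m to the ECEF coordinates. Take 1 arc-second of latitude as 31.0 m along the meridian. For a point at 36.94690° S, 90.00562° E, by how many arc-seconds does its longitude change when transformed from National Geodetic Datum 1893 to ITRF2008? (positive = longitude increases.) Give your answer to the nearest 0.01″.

Δλ = -16.87″

sin φ = -0.601075, cos φ = 0.799193, sin λ = 1.000000, cos λ = -0.000098.
East component: ΔE = −sin λ·ΔX + cos λ·ΔY = −(1.000000)(418) + (-0.000098)(-65) = -417.99 m.
1° of latitude spans 3600 × 31.00 = 111600 m; at latitude φ, 1° of longitude spans that × cos φ = 89189.9 m, so Δλ = -417.99 / 89189.9 × 3600 = -16.872″.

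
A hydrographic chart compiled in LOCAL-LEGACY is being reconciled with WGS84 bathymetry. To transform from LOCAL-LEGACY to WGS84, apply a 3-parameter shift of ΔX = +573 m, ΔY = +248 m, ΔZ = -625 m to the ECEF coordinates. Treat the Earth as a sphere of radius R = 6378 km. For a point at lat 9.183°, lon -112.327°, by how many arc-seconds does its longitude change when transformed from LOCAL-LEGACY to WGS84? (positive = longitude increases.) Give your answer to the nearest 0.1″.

Δλ = 14.3″

sin φ = 0.159588, cos φ = 0.987184, sin λ = -0.925031, cos λ = -0.379892.
East component: ΔE = −sin λ·ΔX + cos λ·ΔY = −(-0.925031)(573) + (-0.379892)(248) = 435.83 m.
1° of latitude spans πR/180 = 111317 m; at latitude φ, 1° of longitude spans that × cos φ = 109890.4 m, so Δλ = 435.83 / 109890.4 × 3600 = 14.278″.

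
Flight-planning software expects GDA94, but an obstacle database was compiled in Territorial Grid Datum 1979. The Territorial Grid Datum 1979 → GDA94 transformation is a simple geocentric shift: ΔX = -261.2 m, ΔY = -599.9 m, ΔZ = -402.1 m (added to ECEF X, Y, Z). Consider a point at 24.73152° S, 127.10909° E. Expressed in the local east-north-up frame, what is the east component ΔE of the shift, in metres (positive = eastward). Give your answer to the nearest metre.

The local east axis at (φ, λ) is (−sin λ, cos λ, 0), so ΔE = −sin(127.10909°)·(-261.2) + cos(127.10909°)·(-599.9) = 570.24 m.

ΔE = 570 m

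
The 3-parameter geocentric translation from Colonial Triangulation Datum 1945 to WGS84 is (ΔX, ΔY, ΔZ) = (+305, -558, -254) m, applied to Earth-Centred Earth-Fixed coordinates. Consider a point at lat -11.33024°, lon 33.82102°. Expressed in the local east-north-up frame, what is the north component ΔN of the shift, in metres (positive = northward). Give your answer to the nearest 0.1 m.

ΔN = -260.3 m

At φ = -11.33024°, λ = 33.82102°: sin φ = -0.196464, cos φ = 0.980511, sin λ = 0.556600, cos λ = 0.830780.
ΔN = −sin φ cos λ·ΔX − sin φ sin λ·ΔY + cos φ·ΔZ = −(-0.196464)(0.830780)(305) − (-0.196464)(0.556600)(-558) + (0.980511)(-254) = -260.29 m.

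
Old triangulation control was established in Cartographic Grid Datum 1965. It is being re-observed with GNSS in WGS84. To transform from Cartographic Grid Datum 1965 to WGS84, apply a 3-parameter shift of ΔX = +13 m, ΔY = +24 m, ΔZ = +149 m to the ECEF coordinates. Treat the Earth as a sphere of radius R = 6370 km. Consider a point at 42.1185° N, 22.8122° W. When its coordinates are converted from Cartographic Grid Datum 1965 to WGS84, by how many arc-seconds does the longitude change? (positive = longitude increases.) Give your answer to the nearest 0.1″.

Δλ = 1.2″

sin φ = 0.670666, cos φ = 0.741759, sin λ = -0.387712, cos λ = 0.921781.
East component: ΔE = −sin λ·ΔX + cos λ·ΔY = −(-0.387712)(13) + (0.921781)(24) = 27.16 m.
1° of latitude spans πR/180 = 111177 m; at latitude φ, 1° of longitude spans that × cos φ = 82466.9 m, so Δλ = 27.16 / 82466.9 × 3600 = 1.186″.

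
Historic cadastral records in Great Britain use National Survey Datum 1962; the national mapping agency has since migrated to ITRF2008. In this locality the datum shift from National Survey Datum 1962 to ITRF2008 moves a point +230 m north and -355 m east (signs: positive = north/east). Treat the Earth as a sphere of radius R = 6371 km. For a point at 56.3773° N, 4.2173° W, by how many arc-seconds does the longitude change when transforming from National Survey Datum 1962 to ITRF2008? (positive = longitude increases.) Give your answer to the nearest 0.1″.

At latitude 56.3773°, cos φ = 0.553722.
One radian of longitude at latitude φ spans R cos φ, so Δλ = ΔE / (R cos φ) = -355.0 / (6371000 × 0.553722) = -1.0063e-04 rad = -20.757″.

Δλ = -20.8″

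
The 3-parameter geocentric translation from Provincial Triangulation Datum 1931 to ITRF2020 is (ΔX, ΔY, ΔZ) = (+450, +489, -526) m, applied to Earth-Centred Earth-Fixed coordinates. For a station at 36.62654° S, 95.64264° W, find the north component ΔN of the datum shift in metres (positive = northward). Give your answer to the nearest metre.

ΔN = -739 m

At φ = -36.62654°, λ = -95.64264°: sin φ = -0.596597, cos φ = 0.802541, sin λ = -0.995155, cos λ = -0.098324.
ΔN = −sin φ cos λ·ΔX − sin φ sin λ·ΔY + cos φ·ΔZ = −(-0.596597)(-0.098324)(450) − (-0.596597)(-0.995155)(489) + (0.802541)(-526) = -738.86 m.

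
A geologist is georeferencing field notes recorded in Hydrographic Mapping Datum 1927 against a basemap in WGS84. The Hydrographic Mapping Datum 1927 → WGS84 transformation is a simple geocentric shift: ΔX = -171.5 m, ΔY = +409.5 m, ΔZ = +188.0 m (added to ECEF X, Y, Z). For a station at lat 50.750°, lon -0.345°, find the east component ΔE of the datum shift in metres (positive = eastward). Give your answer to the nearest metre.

ΔE = 408 m

The local east axis at (φ, λ) is (−sin λ, cos λ, 0), so ΔE = −sin(-0.345°)·(-171.5) + cos(-0.345°)·409.5 = 408.46 m.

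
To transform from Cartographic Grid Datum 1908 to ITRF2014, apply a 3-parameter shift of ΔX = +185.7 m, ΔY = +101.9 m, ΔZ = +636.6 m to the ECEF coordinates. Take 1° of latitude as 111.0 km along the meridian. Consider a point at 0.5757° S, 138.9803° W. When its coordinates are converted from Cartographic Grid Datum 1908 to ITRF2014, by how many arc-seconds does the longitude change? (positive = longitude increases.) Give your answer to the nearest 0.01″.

sin φ = -0.010048, cos φ = 0.999950, sin λ = -0.656318, cos λ = -0.754484.
East component: ΔE = −sin λ·ΔX + cos λ·ΔY = −(-0.656318)(185.7) + (-0.754484)(101.9) = 45.00 m.
1° of latitude spans 111000 m; at latitude φ, 1° of longitude spans that × cos φ = 110994.4 m, so Δλ = 45.00 / 110994.4 × 3600 = 1.459″.

Δλ = 1.46″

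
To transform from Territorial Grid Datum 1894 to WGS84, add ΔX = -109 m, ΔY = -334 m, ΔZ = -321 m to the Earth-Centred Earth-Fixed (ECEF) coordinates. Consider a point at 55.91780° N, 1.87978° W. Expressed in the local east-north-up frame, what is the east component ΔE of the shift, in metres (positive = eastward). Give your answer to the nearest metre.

At φ = 55.91780°, λ = -1.87978°: sin φ = 0.828234, cos φ = 0.560382, sin λ = -0.032802, cos λ = 0.999462.
ΔE = −sin λ·ΔX + cos λ·ΔY = −(-0.032802)·(-109) + (0.999462)·(-334) = -337.40 m.

ΔE = -337 m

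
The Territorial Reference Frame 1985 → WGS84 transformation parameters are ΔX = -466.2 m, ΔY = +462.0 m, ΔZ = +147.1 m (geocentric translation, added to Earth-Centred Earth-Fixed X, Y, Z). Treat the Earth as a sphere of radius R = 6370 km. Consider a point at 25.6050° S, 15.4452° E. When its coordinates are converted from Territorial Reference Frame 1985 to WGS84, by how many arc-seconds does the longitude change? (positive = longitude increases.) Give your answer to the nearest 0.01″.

Δλ = 20.45″

sin φ = -0.432164, cos φ = 0.901795, sin λ = 0.266317, cos λ = 0.963886.
East component: ΔE = −sin λ·ΔX + cos λ·ΔY = −(0.266317)(-466.2) + (0.963886)(462.0) = 569.47 m.
1° of latitude spans πR/180 = 111177 m; at latitude φ, 1° of longitude spans that × cos φ = 100259.3 m, so Δλ = 569.47 / 100259.3 × 3600 = 20.448″.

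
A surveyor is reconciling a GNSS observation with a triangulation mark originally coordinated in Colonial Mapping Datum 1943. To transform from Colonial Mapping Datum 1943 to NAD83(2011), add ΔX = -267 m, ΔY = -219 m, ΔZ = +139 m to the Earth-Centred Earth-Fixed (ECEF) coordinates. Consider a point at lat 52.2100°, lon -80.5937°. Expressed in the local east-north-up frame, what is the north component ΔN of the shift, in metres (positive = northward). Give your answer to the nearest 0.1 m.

At φ = 52.2100°, λ = -80.5937°: sin φ = 0.790262, cos φ = 0.612769, sin λ = -0.986554, cos λ = 0.163434.
ΔN = −sin φ cos λ·ΔX − sin φ sin λ·ΔY + cos φ·ΔZ = −(0.790262)(0.163434)(-267) − (0.790262)(-0.986554)(-219) + (0.612769)(139) = -51.08 m.

ΔN = -51.1 m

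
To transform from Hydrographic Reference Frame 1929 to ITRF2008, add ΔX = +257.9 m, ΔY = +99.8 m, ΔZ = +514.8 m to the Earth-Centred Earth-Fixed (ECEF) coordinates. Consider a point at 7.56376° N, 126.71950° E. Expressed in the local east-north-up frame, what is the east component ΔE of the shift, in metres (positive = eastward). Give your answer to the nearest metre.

ΔE = -266 m

At φ = 7.56376°, λ = 126.71950°: sin φ = 0.131629, cos φ = 0.991299, sin λ = 0.801572, cos λ = -0.597898.
ΔE = −sin λ·ΔX + cos λ·ΔY = −(0.801572)·(257.9) + (-0.597898)·(99.8) = -266.40 m.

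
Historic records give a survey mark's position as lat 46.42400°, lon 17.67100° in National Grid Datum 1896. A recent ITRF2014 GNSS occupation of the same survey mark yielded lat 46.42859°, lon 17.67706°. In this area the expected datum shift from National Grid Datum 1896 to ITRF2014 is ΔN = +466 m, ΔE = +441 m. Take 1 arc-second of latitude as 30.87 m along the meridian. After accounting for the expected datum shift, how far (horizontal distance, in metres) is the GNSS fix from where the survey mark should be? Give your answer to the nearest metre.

Observed coordinate differences: Δφ = +0.00459°, Δλ = +0.00606°.
Converting to metres (1° lat = 111132 m, cos φ = 0.689316): observed ΔN = 510.1 m, observed ΔE = 464.2 m.
Subtracting the expected shift leaves a residual of 510.1 − (466) = 44.1 m north and 464.2 − (441) = 23.2 m east.
Residual distance = √(44.1² + 23.2²) = 49.8 m.

50 m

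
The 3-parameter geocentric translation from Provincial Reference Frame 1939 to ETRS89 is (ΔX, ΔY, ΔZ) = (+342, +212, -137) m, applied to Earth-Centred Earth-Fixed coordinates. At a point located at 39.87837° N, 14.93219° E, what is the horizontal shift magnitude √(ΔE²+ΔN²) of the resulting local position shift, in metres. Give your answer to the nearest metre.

371 m

At φ = 39.87837°, λ = 14.93219°: sin φ = 0.641160, cos φ = 0.767407, sin λ = 0.257676, cos λ = 0.966231.
ΔE = −sin λ·ΔX + cos λ·ΔY = −(0.257676)·(342) + (0.966231)·(212) = 116.72 m.
ΔN = −sin φ cos λ·ΔX − sin φ sin λ·ΔY + cos φ·ΔZ = −(0.641160)(0.966231)(342) − (0.641160)(0.257676)(212) + (0.767407)(-137) = -352.03 m.
Horizontal magnitude = √(ΔE² + ΔN²) = √(116.72² + (-352.03)²) = 370.88 m.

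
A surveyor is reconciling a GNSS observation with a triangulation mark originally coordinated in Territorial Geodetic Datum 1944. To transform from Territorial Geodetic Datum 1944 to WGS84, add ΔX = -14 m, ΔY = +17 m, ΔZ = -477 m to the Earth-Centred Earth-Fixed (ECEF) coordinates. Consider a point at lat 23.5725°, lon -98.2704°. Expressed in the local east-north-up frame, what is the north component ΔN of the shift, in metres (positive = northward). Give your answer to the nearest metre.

At φ = 23.5725°, λ = -98.2704°: sin φ = 0.399909, cos φ = 0.916555, sin λ = -0.989600, cos λ = -0.143845.
ΔN = −sin φ cos λ·ΔX − sin φ sin λ·ΔY + cos φ·ΔZ = −(0.399909)(-0.143845)(-14) − (0.399909)(-0.989600)(17) + (0.916555)(-477) = -431.27 m.

ΔN = -431 m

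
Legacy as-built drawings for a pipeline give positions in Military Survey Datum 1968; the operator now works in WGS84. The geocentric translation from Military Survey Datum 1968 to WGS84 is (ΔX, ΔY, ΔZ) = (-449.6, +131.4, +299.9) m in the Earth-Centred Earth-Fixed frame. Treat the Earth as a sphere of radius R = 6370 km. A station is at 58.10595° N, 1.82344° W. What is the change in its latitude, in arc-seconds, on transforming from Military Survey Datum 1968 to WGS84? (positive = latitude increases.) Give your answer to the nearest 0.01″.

sin φ = 0.849027, cos φ = 0.528350, sin λ = -0.031820, cos λ = 0.999494.
North component: ΔN = −sin φ cos λ·ΔX − sin φ sin λ·ΔY + cos φ·ΔZ = −(0.849027)(0.999494)(-449.6) − (0.849027)(-0.031820)(131.4) + (0.528350)(299.9) = 543.53 m.
1° of latitude spans πR/180 = 111177 m, so Δφ = 543.53 / 111177 × 3600 = 17.600″.

Δφ = 17.60″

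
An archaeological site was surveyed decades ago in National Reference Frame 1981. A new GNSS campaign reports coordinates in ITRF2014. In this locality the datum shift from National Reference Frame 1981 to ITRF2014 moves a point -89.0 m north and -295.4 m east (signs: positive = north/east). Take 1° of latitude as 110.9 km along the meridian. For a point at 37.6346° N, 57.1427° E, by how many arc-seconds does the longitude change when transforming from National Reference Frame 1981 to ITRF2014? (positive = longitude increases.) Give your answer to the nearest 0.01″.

Δλ = -12.11″

At latitude 37.6346°, cos φ = 0.791921.
1° of longitude at this latitude = 110.9 × cos φ = 87.82 km, so Δλ = -295.4 / 87824.0 = -0.0033635° = -12.109″.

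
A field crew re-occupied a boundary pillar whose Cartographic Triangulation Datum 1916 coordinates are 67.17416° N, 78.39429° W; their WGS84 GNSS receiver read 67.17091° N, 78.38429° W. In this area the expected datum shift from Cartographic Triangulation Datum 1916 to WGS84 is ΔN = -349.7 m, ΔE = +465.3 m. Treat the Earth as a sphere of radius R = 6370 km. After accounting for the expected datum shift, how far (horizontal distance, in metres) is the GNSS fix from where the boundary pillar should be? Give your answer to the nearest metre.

Observed coordinate differences: Δφ = -0.00325°, Δλ = +0.01000°.
Converting to metres (1° lat = 111177 m, cos φ = 0.387931): observed ΔN = -361.3 m, observed ΔE = 431.3 m.
Subtracting the expected shift leaves a residual of -361.3 − (-349.7) = -11.6 m north and 431.3 − (465.3) = -34.0 m east.
Residual distance = √((-11.6)² + (-34.0)²) = 35.9 m.

36 m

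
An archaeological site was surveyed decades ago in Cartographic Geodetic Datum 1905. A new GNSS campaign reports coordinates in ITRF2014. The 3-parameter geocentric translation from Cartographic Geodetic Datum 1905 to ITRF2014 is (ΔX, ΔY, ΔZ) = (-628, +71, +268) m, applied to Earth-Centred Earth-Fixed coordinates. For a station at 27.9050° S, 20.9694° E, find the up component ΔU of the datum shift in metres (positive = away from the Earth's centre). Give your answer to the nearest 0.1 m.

ΔU = -621.2 m

At φ = -27.9050°, λ = 20.9694°: sin φ = -0.468007, cos φ = 0.883725, sin λ = 0.357869, cos λ = 0.933772.
ΔU = cos φ cos λ·ΔX + cos φ sin λ·ΔY + sin φ·ΔZ = (0.883725)(0.933772)(-628) + (0.883725)(0.357869)(71) + (-0.468007)(268) = -621.20 m.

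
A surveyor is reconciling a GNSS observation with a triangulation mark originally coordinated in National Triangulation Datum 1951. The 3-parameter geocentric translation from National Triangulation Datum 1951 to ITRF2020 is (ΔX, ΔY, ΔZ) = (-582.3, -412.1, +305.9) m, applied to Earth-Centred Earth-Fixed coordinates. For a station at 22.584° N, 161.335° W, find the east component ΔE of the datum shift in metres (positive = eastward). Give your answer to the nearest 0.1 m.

ΔE = 204.1 m

At φ = 22.584°, λ = -161.335°: sin φ = 0.384037, cos φ = 0.923317, sin λ = -0.320034, cos λ = -0.947406.
ΔE = −sin λ·ΔX + cos λ·ΔY = −(-0.320034)·(-582.3) + (-0.947406)·(-412.1) = 204.07 m.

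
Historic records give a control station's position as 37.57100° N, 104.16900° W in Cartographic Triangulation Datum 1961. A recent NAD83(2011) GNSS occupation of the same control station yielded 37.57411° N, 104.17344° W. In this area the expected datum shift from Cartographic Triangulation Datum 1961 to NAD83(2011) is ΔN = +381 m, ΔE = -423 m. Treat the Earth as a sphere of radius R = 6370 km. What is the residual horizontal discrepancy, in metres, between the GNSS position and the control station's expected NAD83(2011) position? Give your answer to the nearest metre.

Observed coordinate differences: Δφ = +0.00311°, Δλ = -0.00444°.
Converting to metres (1° lat = 111177 m, cos φ = 0.792598): observed ΔN = 345.8 m, observed ΔE = -391.2 m.
Subtracting the expected shift leaves a residual of 345.8 − (381) = -35.2 m north and -391.2 − (-423) = 31.8 m east.
Residual distance = √((-35.2)² + 31.8²) = 47.4 m.

47 m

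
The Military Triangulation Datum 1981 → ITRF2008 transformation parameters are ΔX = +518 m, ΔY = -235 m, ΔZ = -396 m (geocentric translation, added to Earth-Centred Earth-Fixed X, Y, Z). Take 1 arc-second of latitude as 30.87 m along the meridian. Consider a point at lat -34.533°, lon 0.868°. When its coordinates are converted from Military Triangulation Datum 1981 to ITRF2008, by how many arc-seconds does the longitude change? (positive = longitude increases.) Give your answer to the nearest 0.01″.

Δλ = -9.55″

sin φ = -0.566881, cos φ = 0.823800, sin λ = 0.015149, cos λ = 0.999885.
East component: ΔE = −sin λ·ΔX + cos λ·ΔY = −(0.015149)(518) + (0.999885)(-235) = -242.82 m.
1° of latitude spans 3600 × 30.87 = 111132 m; at latitude φ, 1° of longitude spans that × cos φ = 91550.5 m, so Δλ = -242.82 / 91550.5 × 3600 = -9.548″.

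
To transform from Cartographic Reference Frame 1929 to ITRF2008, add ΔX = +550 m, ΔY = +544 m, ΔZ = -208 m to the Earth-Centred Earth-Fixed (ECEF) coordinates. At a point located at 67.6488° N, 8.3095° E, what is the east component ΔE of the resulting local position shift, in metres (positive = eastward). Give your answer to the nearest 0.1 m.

The local east axis at (φ, λ) is (−sin λ, cos λ, 0), so ΔE = −sin(8.3095°)·550 + cos(8.3095°)·544 = 458.80 m.

ΔE = 458.8 m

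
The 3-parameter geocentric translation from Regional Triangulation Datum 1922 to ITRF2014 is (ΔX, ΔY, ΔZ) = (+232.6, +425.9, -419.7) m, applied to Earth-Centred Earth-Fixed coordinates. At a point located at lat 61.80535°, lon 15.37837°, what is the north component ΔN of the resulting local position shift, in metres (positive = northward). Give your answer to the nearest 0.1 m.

ΔN = -495.5 m

The local north axis is (−sin φ cos λ, −sin φ sin λ, cos φ), giving ΔN = -197.661 − 99.544 − 198.295 = -495.50 m.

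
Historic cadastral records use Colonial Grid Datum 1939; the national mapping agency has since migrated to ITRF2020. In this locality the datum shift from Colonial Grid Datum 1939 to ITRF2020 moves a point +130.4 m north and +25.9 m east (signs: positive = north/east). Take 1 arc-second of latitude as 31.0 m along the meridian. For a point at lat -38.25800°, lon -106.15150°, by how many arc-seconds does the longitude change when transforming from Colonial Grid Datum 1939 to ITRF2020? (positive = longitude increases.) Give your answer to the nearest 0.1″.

At latitude -38.25800°, cos φ = 0.785230.
1″ of longitude at this latitude = 31.00 × cos φ = 24.3421 m, so Δλ = 25.9 / 24.3421 = 1.064″.

Δλ = 1.1″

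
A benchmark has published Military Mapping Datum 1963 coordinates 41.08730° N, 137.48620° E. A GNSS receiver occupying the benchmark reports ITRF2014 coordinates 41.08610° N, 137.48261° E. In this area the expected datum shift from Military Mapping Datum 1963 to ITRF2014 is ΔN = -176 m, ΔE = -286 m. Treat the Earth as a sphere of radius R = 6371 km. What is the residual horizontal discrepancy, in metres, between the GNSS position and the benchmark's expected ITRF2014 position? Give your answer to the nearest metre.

Observed coordinate differences: Δφ = -0.00120°, Δλ = -0.00359°.
Converting to metres (1° lat = 111195 m, cos φ = 0.753709): observed ΔN = -133.4 m, observed ΔE = -300.9 m.
Subtracting the expected shift leaves a residual of -133.4 − (-176) = 42.6 m north and -300.9 − (-286) = -14.9 m east.
Residual distance = √(42.6² + (-14.9)²) = 45.1 m.

45 m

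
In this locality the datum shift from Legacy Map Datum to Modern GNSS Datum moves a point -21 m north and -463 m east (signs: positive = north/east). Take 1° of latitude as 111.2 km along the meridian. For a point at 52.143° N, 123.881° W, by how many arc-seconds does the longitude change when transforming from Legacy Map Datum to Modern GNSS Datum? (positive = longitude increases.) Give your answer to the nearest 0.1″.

At latitude 52.143°, cos φ = 0.613693.
1° of longitude at this latitude = 111.2 × cos φ = 68.24 km, so Δλ = -463.0 / 68242.6 = -0.0067846° = -24.425″.

Δλ = -24.4″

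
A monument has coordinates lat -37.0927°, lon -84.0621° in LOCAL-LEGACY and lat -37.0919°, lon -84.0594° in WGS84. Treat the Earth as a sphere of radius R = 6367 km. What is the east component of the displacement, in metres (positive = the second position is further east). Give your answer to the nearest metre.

ΔE = 239 m

Δφ = -37.0919° − -37.0927° = +0.0008°; Δλ = -84.0594° − -84.0621° = +0.0027°.
1° along a meridian = πR/180 = 111125 m.
ΔN = Δφ × 111125 = 88.9 m; ΔE = Δλ × 111125 × cos(-37.0927°) = +0.0027 × 111125 × 0.797661 = 239.3 m.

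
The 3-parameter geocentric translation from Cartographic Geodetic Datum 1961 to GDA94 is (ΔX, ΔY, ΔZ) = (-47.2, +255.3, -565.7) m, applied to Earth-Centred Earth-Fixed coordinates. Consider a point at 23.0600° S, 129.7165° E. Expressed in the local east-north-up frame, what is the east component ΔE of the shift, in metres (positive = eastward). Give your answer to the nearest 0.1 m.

ΔE = -126.8 m

At φ = -23.0600°, λ = 129.7165°: sin φ = -0.391695, cos φ = 0.920095, sin λ = 0.769216, cos λ = -0.638989.
ΔE = −sin λ·ΔX + cos λ·ΔY = −(0.769216)·(-47.2) + (-0.638989)·(255.3) = -126.83 m.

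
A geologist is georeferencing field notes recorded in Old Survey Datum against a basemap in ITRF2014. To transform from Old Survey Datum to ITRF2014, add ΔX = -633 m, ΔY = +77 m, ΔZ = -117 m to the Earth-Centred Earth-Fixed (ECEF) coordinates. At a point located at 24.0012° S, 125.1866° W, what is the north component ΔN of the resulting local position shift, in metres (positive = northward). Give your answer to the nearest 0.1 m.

The local north axis is (−sin φ cos λ, −sin φ sin λ, cos φ), giving ΔN = 148.369 − 25.597 − 106.884 = 15.89 m.

ΔN = 15.9 m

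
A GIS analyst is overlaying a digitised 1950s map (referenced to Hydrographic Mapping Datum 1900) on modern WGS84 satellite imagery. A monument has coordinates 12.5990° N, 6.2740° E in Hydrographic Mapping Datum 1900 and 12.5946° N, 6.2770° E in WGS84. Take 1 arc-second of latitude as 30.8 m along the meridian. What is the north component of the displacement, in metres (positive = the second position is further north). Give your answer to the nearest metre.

Δφ = 12.5946° − 12.5990° = -0.0044°; Δλ = 6.2770° − 6.2740° = +0.0030°.
1° of latitude = 3600 × 30.80 = 110880 m.
ΔN = Δφ × 110880 = -487.9 m; ΔE = Δλ × 110880 × cos(12.5990°) = +0.0030 × 110880 × 0.975921 = 324.6 m.

ΔN = -488 m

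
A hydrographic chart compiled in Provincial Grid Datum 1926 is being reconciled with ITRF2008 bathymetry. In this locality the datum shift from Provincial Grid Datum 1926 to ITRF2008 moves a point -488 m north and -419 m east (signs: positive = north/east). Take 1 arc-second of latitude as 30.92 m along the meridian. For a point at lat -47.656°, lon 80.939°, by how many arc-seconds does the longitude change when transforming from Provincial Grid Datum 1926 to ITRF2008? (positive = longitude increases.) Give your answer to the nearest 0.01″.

At latitude -47.656°, cos φ = 0.673580.
1″ of longitude at this latitude = 30.92 × cos φ = 20.8271 m, so Δλ = -419.0 / 20.8271 = -20.118″.

Δλ = -20.12″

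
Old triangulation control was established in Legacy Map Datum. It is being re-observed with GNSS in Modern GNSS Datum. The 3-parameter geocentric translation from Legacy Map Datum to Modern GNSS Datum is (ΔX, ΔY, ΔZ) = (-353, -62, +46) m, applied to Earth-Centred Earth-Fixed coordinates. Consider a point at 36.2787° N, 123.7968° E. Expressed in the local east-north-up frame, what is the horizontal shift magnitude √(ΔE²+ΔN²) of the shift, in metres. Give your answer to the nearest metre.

331 m

The local east axis at (φ, λ) is (−sin λ, cos λ, 0), so ΔE = −sin(123.7968°)·(-353) + cos(123.7968°)·(-62) = 327.84 m.
The local north axis is (−sin φ cos λ, −sin φ sin λ, cos φ), giving ΔN = -116.186 + 30.487 + 37.083 = -48.62 m.
Horizontal magnitude = √(ΔE² + ΔN²) = √(327.84² + (-48.62)²) = 331.42 m.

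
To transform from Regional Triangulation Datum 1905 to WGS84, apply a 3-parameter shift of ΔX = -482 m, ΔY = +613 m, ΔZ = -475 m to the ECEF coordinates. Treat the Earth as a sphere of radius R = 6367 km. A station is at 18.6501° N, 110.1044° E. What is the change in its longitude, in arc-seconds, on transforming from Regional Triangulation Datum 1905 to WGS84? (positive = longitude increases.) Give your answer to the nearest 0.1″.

Δλ = 8.3″

sin φ = 0.319788, cos φ = 0.947489, sin λ = 0.939068, cos λ = -0.343732.
East component: ΔE = −sin λ·ΔX + cos λ·ΔY = −(0.939068)(-482) + (-0.343732)(613) = 241.92 m.
1° of latitude spans πR/180 = 111125 m; at latitude φ, 1° of longitude spans that × cos φ = 105289.8 m, so Δλ = 241.92 / 105289.8 × 3600 = 8.272″.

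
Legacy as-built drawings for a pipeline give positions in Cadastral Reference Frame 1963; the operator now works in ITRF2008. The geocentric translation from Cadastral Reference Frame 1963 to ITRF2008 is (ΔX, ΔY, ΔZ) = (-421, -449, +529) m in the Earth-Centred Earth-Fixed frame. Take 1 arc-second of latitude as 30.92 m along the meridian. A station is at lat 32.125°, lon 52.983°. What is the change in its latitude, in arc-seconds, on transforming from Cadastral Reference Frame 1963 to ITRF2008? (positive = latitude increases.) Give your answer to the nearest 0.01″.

sin φ = 0.531768, cos φ = 0.846890, sin λ = 0.798457, cos λ = 0.602052.
North component: ΔN = −sin φ cos λ·ΔX − sin φ sin λ·ΔY + cos φ·ΔZ = −(0.531768)(0.602052)(-421) − (0.531768)(0.798457)(-449) + (0.846890)(529) = 773.43 m.
1° of latitude spans 3600 × 30.92 = 111312 m, so Δφ = 773.43 / 111312 × 3600 = 25.014″.

Δφ = 25.01″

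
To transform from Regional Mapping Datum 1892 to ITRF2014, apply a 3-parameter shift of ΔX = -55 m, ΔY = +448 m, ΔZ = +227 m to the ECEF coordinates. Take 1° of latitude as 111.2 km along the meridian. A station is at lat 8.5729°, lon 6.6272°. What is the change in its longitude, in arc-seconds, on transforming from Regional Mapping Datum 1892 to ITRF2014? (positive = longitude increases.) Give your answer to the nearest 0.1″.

sin φ = 0.149068, cos φ = 0.988827, sin λ = 0.115409, cos λ = 0.993318.
East component: ΔE = −sin λ·ΔX + cos λ·ΔY = −(0.115409)(-55) + (0.993318)(448) = 451.35 m.
1° of latitude spans 111200 m; at latitude φ, 1° of longitude spans that × cos φ = 109957.6 m, so Δλ = 451.35 / 109957.6 × 3600 = 14.777″.

Δλ = 14.8″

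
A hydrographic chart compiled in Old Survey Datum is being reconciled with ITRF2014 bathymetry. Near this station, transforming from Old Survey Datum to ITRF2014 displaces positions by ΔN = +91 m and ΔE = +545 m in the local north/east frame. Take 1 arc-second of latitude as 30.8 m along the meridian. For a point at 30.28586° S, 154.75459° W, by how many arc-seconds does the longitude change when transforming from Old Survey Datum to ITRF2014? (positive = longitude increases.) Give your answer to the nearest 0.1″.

At latitude -30.28586°, cos φ = 0.863520.
1″ of longitude at this latitude = 30.80 × cos φ = 26.5964 m, so Δλ = 545.0 / 26.5964 = 20.491″.

Δλ = 20.5″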